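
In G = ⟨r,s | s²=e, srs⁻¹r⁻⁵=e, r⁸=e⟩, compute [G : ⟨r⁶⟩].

First find ord(r⁶) by computing successive powers:
  (r⁶)¹ = r⁶, (r⁶)² = r⁴, (r⁶)³ = r², (r⁶)⁴ = e.
So |⟨r⁶⟩| = ord(r⁶) = 4. With |G| = 16, by Lagrange [G : ⟨r⁶⟩] = 16/4 = 4.

Answer: 4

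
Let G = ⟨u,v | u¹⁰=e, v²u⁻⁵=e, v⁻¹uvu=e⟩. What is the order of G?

Enumerate words in the generators, reducing via the relations: the distinct elements are
  {e, u, v, uv, u², u³, u⁴, u⁵, u⁶, u⁷, u⁸, u⁹, u²v, u³v, u⁴v, v⁻¹, uv⁻¹, u²v⁻¹, u³v⁻¹, u⁴v⁻¹}.
No further products give new elements, so |G| = 20.

Answer: 20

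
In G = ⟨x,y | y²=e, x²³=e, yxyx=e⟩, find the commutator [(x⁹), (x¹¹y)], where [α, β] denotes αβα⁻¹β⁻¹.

[(x⁹), (x¹¹y)] = (x⁹)·(x¹¹y)·(x⁹)⁻¹·(x¹¹y)⁻¹.
  (x⁹) · (x¹¹y) = x²⁰y
  (x²⁰y) · (x¹⁴) = x⁶y
  (x⁶y) · (x¹¹y) = x¹⁸

Answer: x¹⁸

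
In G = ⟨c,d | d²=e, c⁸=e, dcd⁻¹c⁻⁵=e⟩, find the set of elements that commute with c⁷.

⟨c⁷⟩ ⊆ C_G(c⁷) since powers of c⁷ commute with c⁷; so |C_G(c⁷)| ≥ |⟨c⁷⟩| = 8.
By orbit–stabilizer, |C_G(c⁷)| = |G| / |conj. class of c⁷| = 16 / 2 = 8.
The 8 elements commuting with c⁷ are {e, c, c², c³, c⁴, c⁵, c⁶, c⁷}.

Answer: {e, c, c², c³, c⁴, c⁵, c⁶, c⁷}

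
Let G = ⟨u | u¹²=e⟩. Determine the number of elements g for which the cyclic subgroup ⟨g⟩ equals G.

G is cyclic of order 12. An element generates G iff its order is 12, and a cyclic group of order 12 has exactly φ(12) = 4 such elements.

Answer: 4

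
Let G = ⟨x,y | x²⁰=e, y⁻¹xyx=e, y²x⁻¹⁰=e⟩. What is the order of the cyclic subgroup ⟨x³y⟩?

|⟨x³y⟩| equals the order of x³y. Compute successive powers until reaching e:
  (x³y)¹ = x³y, (x³y)² = x¹⁰, (x³y)³ = x³y⁻¹, (x³y)⁴ = e.
The smallest positive k with (x³y)ᵏ = e is 4, so |⟨x³y⟩| = 4.

Answer: 4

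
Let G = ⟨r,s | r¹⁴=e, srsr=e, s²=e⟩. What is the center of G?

An element z ∈ Z(G) iff z commutes with every generator.
For example r⁷ is central: (r⁷)·r = r⁸ = r·(r⁷); (r⁷)·s = r⁷s = s·(r⁷).
Whereas r ∉ Z(G) since r·s = rs ≠ r¹³s = s·r.
Checking each of the 28 elements this way gives Z(G) = {e, r⁷}, of order 2.

Answer: {e, r⁷}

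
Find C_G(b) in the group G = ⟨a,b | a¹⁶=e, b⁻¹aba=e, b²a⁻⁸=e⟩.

⟨b⟩ ⊆ C_G(b) since powers of b commute with b; so |C_G(b)| ≥ |⟨b⟩| = 4.
By orbit–stabilizer, |C_G(b)| = |G| / |conj. class of b| = 32 / 8 = 4.
The 4 elements commuting with b are {e, a⁸, b, b⁻¹}.

Answer: {e, a⁸, b, b⁻¹}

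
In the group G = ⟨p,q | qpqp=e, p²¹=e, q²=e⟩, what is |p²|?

Compute successive powers until reaching e:
  (p²)¹ = p², (p²)² = p⁴, (p²)³ = p⁶, (p²)⁴ = p⁸, (p²)⁵ = p¹⁰, (p²)⁶ = p¹², (p²)⁷ = p¹⁴, (p²)⁸ = p¹⁶, (p²)⁹ = p¹⁸, (p²)¹⁰ = p²⁰, (p²)¹¹ = p, (p²)¹² = p³, (p²)¹³ = p⁵, (p²)¹⁴ = p⁷, (p²)¹⁵ = p⁹, (p²)¹⁶ = p¹¹, (p²)¹⁷ = p¹³, (p²)¹⁸ = p¹⁵, (p²)¹⁹ = p¹⁷, (p²)²⁰ = p¹⁹, (p²)²¹ = e.
The smallest positive k with (p²)ᵏ = e is 21.

Answer: 21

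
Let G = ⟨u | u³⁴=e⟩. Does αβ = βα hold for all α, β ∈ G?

G has a single generator, so G is cyclic and hence abelian.

Answer: Yes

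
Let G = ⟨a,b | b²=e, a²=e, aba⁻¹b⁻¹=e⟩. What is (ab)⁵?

Compute successive powers of (ab), reducing at each step:
  (ab)²: (ab) · a = b;   b · b = e
  (ab)³: e · a = a;   a · b = ab
  (ab)⁴: (ab) · a = b;   b · b = e
  (ab)⁵: e · a = a;   a · b = ab

Answer: ab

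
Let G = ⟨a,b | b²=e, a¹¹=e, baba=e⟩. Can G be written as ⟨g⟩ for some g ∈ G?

Every cyclic group is abelian. But a·b = ab while b·a = a¹⁰b, so a·b ≠ b·a and G is not abelian. Hence G is not cyclic.

Answer: No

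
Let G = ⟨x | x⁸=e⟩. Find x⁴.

Compute successive powers of x, reducing at each step:
  x²: x · x = x²
  x³: (x²) · x = x³
  x⁴: (x³) · x = x⁴

Answer: x⁴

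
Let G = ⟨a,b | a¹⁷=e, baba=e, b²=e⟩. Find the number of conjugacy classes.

The conjugacy classes (representative and size) are:
  [e] (size 1), [a¹⁶] (size 2), [a²] (size 2), [a³] (size 2), [a¹³] (size 2), [a¹²] (size 2), [a⁶] (size 2), [a¹⁰] (size 2), [a⁹] (size 2), [a⁷b] (size 17).
Class equation: 1 + 2 + 2 + 2 + 2 + 2 + 2 + 2 + 2 + 17 = 34 = |G|. So G has 10 conjugacy classes.

Answer: 10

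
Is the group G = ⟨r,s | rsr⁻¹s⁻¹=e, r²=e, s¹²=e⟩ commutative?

Each pair of generators commutes: r·s = rs = s·r. Since the generators pairwise commute, every element of G commutes with every other, so G is abelian.

Answer: Yes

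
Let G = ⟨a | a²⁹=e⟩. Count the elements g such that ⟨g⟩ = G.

G is cyclic of order 29. An element generates G iff its order is 29, and a cyclic group of order 29 has exactly φ(29) = 28 such elements.

Answer: 28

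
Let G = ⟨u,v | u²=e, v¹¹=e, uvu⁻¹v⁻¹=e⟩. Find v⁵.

Compute successive powers of v, reducing at each step:
  v²: v · v = v²
  v³: (v²) · v = v³
  v⁴: (v³) · v = v⁴
  v⁵: (v⁴) · v = v⁵

Answer: v⁵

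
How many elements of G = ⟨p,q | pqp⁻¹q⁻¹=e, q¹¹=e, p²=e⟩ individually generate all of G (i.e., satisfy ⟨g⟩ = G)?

G is cyclic of order 22. An element generates G iff its order is 22, and a cyclic group of order 22 has exactly φ(22) = 10 such elements.

Answer: 10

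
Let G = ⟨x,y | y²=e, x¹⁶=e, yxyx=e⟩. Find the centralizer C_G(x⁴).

⟨x⁴⟩ ⊆ C_G(x⁴) since powers of x⁴ commute with x⁴; so |C_G(x⁴)| ≥ |⟨x⁴⟩| = 4.
By orbit–stabilizer, |C_G(x⁴)| = |G| / |conj. class of x⁴| = 32 / 2 = 16.
The 16 elements commuting with x⁴ are {e, x, x², x³, x⁴, x⁵, x⁶, x⁷, x⁸, x⁹, x¹⁰, x¹¹, x¹², x¹³, x¹⁴, x¹⁵}.

Answer: {e, x, x², x³, x⁴, x⁵, x⁶, x⁷, x⁸, x⁹, x¹⁰, x¹¹, x¹², x¹³, x¹⁴, x¹⁵}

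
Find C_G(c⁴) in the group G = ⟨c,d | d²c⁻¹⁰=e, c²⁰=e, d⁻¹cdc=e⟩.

⟨c⁴⟩ ⊆ C_G(c⁴) since powers of c⁴ commute with c⁴; so |C_G(c⁴)| ≥ |⟨c⁴⟩| = 5.
By orbit–stabilizer, |C_G(c⁴)| = |G| / |conj. class of c⁴| = 40 / 2 = 20.
The 20 elements commuting with c⁴ are {e, c, c², c³, c⁴, c⁵, c⁶, c⁷, c⁸, c⁹, c¹⁰, c¹¹, c¹², c¹³, c¹⁴, c¹⁵, c¹⁶, c¹⁷, c¹⁸, c¹⁹}.

Answer: {e, c, c², c³, c⁴, c⁵, c⁶, c⁷, c⁸, c⁹, c¹⁰, c¹¹, c¹², c¹³, c¹⁴, c¹⁵, c¹⁶, c¹⁷, c¹⁸, c¹⁹}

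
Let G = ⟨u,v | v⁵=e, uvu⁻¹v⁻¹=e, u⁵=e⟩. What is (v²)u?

Compute (v²) · u by multiplying left to right and reducing via the relations at each step:
  (v²) · u = uv²

Answer: uv²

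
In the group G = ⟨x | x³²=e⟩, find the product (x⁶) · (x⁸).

Compute (x⁶) · (x⁸) by multiplying left to right and reducing via the relations at each step:
  (x⁶) · x⁸ = x¹⁴

Answer: x¹⁴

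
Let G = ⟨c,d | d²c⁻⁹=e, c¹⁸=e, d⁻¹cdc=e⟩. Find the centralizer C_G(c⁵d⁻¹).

⟨c⁵d⁻¹⟩ ⊆ C_G(c⁵d⁻¹) since powers of c⁵d⁻¹ commute with c⁵d⁻¹; so |C_G(c⁵d⁻¹)| ≥ |⟨c⁵d⁻¹⟩| = 4.
By orbit–stabilizer, |C_G(c⁵d⁻¹)| = |G| / |conj. class of c⁵d⁻¹| = 36 / 9 = 4.
The 4 elements commuting with c⁵d⁻¹ are {e, c⁹, c⁵d, c⁵d⁻¹}.

Answer: {e, c⁹, c⁵d, c⁵d⁻¹}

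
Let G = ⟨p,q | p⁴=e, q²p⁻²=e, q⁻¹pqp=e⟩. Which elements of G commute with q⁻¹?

⟨q⁻¹⟩ ⊆ C_G(q⁻¹) since powers of q⁻¹ commute with q⁻¹; so |C_G(q⁻¹)| ≥ |⟨q⁻¹⟩| = 4.
By orbit–stabilizer, |C_G(q⁻¹)| = |G| / |conj. class of q⁻¹| = 8 / 2 = 4.
The 4 elements commuting with q⁻¹ are {e, p², q, q⁻¹}.

Answer: {e, p², q, q⁻¹}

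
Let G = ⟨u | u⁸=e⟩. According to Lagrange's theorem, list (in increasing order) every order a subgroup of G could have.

|G| = 8 = 2³. By Lagrange's theorem the order of any subgroup divides 8; the divisors of 8 are 1, 2, 4, 8.

Answer: 1, 2, 4, 8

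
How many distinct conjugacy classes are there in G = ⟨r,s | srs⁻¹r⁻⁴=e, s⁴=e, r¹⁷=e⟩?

The conjugacy classes (representative and size) are:
  [e] (size 1), [r⁴] (size 4), [r²] (size 4), [r⁵] (size 4), [r¹¹] (size 4), [r⁷s] (size 17), [r³s²] (size 17), [r⁹s³] (size 17).
Class equation: 1 + 4 + 4 + 4 + 4 + 17 + 17 + 17 = 68 = |G|. So G has 8 conjugacy classes.

Answer: 8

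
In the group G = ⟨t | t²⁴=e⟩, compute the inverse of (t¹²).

The order of (t¹²) is 2 (smallest k with (t¹²)ᵏ = e), so (t¹²)⁻¹ = (t¹²)¹ = t¹².
Check: (t¹²) · (t¹²) → (t¹²) · t¹² = e, giving e as required.

Answer: t¹²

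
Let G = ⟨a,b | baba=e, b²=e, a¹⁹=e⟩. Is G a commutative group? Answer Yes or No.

a·b = ab but b·a = a¹⁸b, so a·b ≠ b·a and G is not abelian.

Answer: No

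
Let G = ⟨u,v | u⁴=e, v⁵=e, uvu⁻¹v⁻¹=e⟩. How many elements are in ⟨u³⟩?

|⟨u³⟩| equals the order of u³. Compute successive powers until reaching e:
  (u³)¹ = u³, (u³)² = u², (u³)³ = u, (u³)⁴ = e.
The smallest positive k with (u³)ᵏ = e is 4, so |⟨u³⟩| = 4.

Answer: 4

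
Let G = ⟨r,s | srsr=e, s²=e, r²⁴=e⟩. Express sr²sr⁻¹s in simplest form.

Multiply left to right, reducing at each step:
  s · r² = r²²s
  (r²²s) · s = r²²
  (r²²) · r⁻¹ = r²¹
  (r²¹) · s = r²¹s

Answer: r²¹s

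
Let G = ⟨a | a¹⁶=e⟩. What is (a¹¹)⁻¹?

The order of (a¹¹) is 16 (smallest k with (a¹¹)ᵏ = e), so (a¹¹)⁻¹ = (a¹¹)¹⁵ = a⁵.
Check: (a¹¹) · (a⁵) → (a¹¹) · a⁵ = e, giving e as required.

Answer: a⁵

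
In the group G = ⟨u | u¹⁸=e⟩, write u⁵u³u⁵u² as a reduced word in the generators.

Multiply left to right, reducing at each step:
  (u⁵) · u³ = u⁸
  (u⁸) · u⁵ = u¹³
  (u¹³) · u² = u¹⁵

Answer: u¹⁵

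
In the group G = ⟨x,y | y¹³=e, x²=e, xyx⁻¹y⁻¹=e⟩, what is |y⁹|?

Compute successive powers until reaching e:
  (y⁹)¹ = y⁹, (y⁹)² = y⁵, (y⁹)³ = y, (y⁹)⁴ = y¹⁰, (y⁹)⁵ = y⁶, (y⁹)⁶ = y², (y⁹)⁷ = y¹¹, (y⁹)⁸ = y⁷, (y⁹)⁹ = y³, (y⁹)¹⁰ = y¹², (y⁹)¹¹ = y⁸, (y⁹)¹² = y⁴, (y⁹)¹³ = e.
The smallest positive k with (y⁹)ᵏ = e is 13.

Answer: 13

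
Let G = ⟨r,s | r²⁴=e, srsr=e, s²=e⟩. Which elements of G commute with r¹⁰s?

⟨r¹⁰s⟩ ⊆ C_G(r¹⁰s) since powers of r¹⁰s commute with r¹⁰s; so |C_G(r¹⁰s)| ≥ |⟨r¹⁰s⟩| = 2.
By orbit–stabilizer, |C_G(r¹⁰s)| = |G| / |conj. class of r¹⁰s| = 48 / 12 = 4.
The 4 elements commuting with r¹⁰s are {e, r¹², r¹⁰s, r²²s}.

Answer: {e, r¹², r¹⁰s, r²²s}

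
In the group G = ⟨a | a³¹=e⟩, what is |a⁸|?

Compute successive powers until reaching e:
  (a⁸)¹ = a⁸, (a⁸)² = a¹⁶, (a⁸)³ = a²⁴, (a⁸)⁴ = a, (a⁸)⁵ = a⁹, (a⁸)⁶ = a¹⁷, (a⁸)⁷ = a²⁵, (a⁸)⁸ = a², (a⁸)⁹ = a¹⁰, (a⁸)¹⁰ = a¹⁸, (a⁸)¹¹ = a²⁶, (a⁸)¹² = a³, (a⁸)¹³ = a¹¹, (a⁸)¹⁴ = a¹⁹, (a⁸)¹⁵ = a²⁷, (a⁸)¹⁶ = a⁴, (a⁸)¹⁷ = a¹², (a⁸)¹⁸ = a²⁰, (a⁸)¹⁹ = a²⁸, (a⁸)²⁰ = a⁵, (a⁸)²¹ = a¹³, (a⁸)²² = a²¹, (a⁸)²³ = a²⁹, (a⁸)²⁴ = a⁶, (a⁸)²⁵ = a¹⁴, (a⁸)²⁶ = a²², (a⁸)²⁷ = a³⁰, (a⁸)²⁸ = a⁷, (a⁸)²⁹ = a¹⁵, (a⁸)³⁰ = a²³, (a⁸)³¹ = e.
The smallest positive k with (a⁸)ᵏ = e is 31.

Answer: 31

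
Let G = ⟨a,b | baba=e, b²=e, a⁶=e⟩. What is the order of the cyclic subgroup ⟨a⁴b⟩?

|⟨a⁴b⟩| equals the order of a⁴b. Compute successive powers until reaching e:
  (a⁴b)¹ = a⁴b, (a⁴b)² = e.
The smallest positive k with (a⁴b)ᵏ = e is 2, so |⟨a⁴b⟩| = 2.

Answer: 2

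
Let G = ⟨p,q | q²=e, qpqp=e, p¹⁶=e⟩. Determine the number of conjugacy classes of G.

The conjugacy classes (representative and size) are:
  [e] (size 1), [p¹⁵] (size 2), [p²] (size 2), [p³] (size 2), [p¹²] (size 2), [p⁵] (size 2), [p⁶] (size 2), [p⁷] (size 2), [p⁸] (size 1), [p²q] (size 8), [p¹⁵q] (size 8).
Class equation: 1 + 2 + 2 + 2 + 2 + 2 + 2 + 2 + 1 + 8 + 8 = 32 = |G|. So G has 11 conjugacy classes.

Answer: 11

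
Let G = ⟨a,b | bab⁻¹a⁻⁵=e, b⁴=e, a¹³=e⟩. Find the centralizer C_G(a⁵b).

⟨a⁵b⟩ ⊆ C_G(a⁵b) since powers of a⁵b commute with a⁵b; so |C_G(a⁵b)| ≥ |⟨a⁵b⟩| = 4.
By orbit–stabilizer, |C_G(a⁵b)| = |G| / |conj. class of a⁵b| = 52 / 13 = 4.
The 4 elements commuting with a⁵b are {e, a⁵b, a⁴b², a¹²b³}.

Answer: {e, a⁵b, a⁴b², a¹²b³}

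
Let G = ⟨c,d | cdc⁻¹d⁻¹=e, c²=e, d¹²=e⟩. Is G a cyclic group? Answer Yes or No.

|G| = 24, but the maximum element order in G is 12 < 24. No single element generates all of G, so G is not cyclic.

Answer: No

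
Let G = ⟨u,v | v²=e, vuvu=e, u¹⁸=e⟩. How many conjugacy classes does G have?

The conjugacy classes (representative and size) are:
  [e] (size 1), [u] (size 2), [u²] (size 2), [u³] (size 2), [u¹⁴] (size 2), [u⁵] (size 2), [u¹²] (size 2), [u⁷] (size 2), [u¹⁰] (size 2), [u⁹] (size 1), [u¹⁰v] (size 9), [uv] (size 9).
Class equation: 1 + 2 + 2 + 2 + 2 + 2 + 2 + 2 + 2 + 1 + 9 + 9 = 36 = |G|. So G has 12 conjugacy classes.

Answer: 12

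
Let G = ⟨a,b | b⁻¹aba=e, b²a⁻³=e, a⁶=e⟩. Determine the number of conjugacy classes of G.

The conjugacy classes (representative and size) are:
  [e] (size 1), [a] (size 2), [a²] (size 2), [a³] (size 1), [ab⁻¹] (size 3), [a²b⁻¹] (size 3).
Class equation: 1 + 2 + 2 + 1 + 3 + 3 = 12 = |G|. So G has 6 conjugacy classes.

Answer: 6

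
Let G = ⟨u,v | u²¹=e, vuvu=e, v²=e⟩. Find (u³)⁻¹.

The order of (u³) is 7 (smallest k with (u³)ᵏ = e), so (u³)⁻¹ = (u³)⁶ = u¹⁸.
Check: (u³) · (u¹⁸) → (u³) · u¹⁸ = e, giving e as required.

Answer: u¹⁸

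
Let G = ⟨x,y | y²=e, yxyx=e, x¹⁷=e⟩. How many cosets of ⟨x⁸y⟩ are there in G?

First find ord(x⁸y) by computing successive powers:
  (x⁸y)¹ = x⁸y, (x⁸y)² = e.
So |⟨x⁸y⟩| = ord(x⁸y) = 2. With |G| = 34, by Lagrange [G : ⟨x⁸y⟩] = 34/2 = 17.

Answer: 17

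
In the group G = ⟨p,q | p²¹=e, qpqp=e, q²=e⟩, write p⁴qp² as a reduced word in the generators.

Multiply left to right, reducing at each step:
  (p⁴) · q = p⁴q
  (p⁴q) · p² = p²q

Answer: p²q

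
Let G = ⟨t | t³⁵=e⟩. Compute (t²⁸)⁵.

Compute successive powers of (t²⁸), reducing at each step:
  (t²⁸)²: (t²⁸) · t²⁸ = t²¹
  (t²⁸)³: (t²¹) · t²⁸ = t¹⁴
  (t²⁸)⁴: (t¹⁴) · t²⁸ = t⁷
  (t²⁸)⁵: (t⁷) · t²⁸ = e

Answer: e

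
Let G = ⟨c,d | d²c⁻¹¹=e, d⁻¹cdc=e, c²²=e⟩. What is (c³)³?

Compute successive powers of (c³), reducing at each step:
  (c³)²: (c³) · c³ = c⁶
  (c³)³: (c⁶) · c³ = c⁹

Answer: c⁹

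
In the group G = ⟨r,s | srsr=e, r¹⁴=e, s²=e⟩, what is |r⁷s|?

Compute successive powers until reaching e:
  (r⁷s)¹ = r⁷s, (r⁷s)² = e.
The smallest positive k with (r⁷s)ᵏ = e is 2.

Answer: 2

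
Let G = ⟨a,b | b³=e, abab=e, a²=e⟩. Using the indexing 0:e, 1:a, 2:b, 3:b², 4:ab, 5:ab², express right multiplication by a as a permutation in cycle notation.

(0 1)(2 5)(3 4)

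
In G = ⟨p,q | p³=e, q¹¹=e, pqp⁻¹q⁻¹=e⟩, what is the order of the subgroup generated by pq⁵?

|⟨pq⁵⟩| equals the order of pq⁵. Compute successive powers until reaching e:
  (pq⁵)¹ = pq⁵, (pq⁵)² = p²q¹⁰, (pq⁵)³ = q⁴, (pq⁵)⁴ = pq⁹, (pq⁵)⁵ = p²q³, (pq⁵)⁶ = q⁸, (pq⁵)⁷ = pq², (pq⁵)⁸ = p²q⁷, (pq⁵)⁹ = q, (pq⁵)¹⁰ = pq⁶, (pq⁵)¹¹ = p², (pq⁵)¹² = q⁵, (pq⁵)¹³ = pq¹⁰, (pq⁵)¹⁴ = p²q⁴, (pq⁵)¹⁵ = q⁹, (pq⁵)¹⁶ = pq³, (pq⁵)¹⁷ = p²q⁸, (pq⁵)¹⁸ = q², (pq⁵)¹⁹ = pq⁷, (pq⁵)²⁰ = p²q, (pq⁵)²¹ = q⁶, (pq⁵)²² = p, (pq⁵)²³ = p²q⁵, (pq⁵)²⁴ = q¹⁰, (pq⁵)²⁵ = pq⁴, (pq⁵)²⁶ = p²q⁹, (pq⁵)²⁷ = q³, (pq⁵)²⁸ = pq⁸, (pq⁵)²⁹ = p²q², (pq⁵)³⁰ = q⁷, (pq⁵)³¹ = pq, (pq⁵)³² = p²q⁶, (pq⁵)³³ = e.
The smallest positive k with (pq⁵)ᵏ = e is 33, so |⟨pq⁵⟩| = 33.

Answer: 33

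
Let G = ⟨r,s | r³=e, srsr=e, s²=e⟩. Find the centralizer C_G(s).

⟨s⟩ ⊆ C_G(s) since powers of s commute with s; so |C_G(s)| ≥ |⟨s⟩| = 2.
By orbit–stabilizer, |C_G(s)| = |G| / |conj. class of s| = 6 / 3 = 2.
The 2 elements commuting with s are {e, s}.

Answer: {e, s}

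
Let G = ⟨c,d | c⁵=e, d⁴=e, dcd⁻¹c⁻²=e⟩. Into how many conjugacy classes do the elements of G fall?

The conjugacy classes (representative and size) are:
  [e] (size 1), [c⁴] (size 4), [c²d] (size 5), [d²] (size 5), [c³d³] (size 5).
Class equation: 1 + 4 + 5 + 5 + 5 = 20 = |G|. So G has 5 conjugacy classes.

Answer: 5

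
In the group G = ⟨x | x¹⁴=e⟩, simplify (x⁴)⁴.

Compute successive powers of (x⁴), reducing at each step:
  (x⁴)²: (x⁴) · x⁴ = x⁸
  (x⁴)³: (x⁸) · x⁴ = x¹²
  (x⁴)⁴: (x¹²) · x⁴ = x²

Answer: x²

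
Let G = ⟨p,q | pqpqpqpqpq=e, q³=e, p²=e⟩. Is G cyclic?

Every cyclic group is abelian. But p·q = pq while q·p = qp, so p·q ≠ q·p and G is not abelian. Hence G is not cyclic.

Answer: No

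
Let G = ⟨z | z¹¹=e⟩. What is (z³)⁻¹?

The order of (z³) is 11 (smallest k with (z³)ᵏ = e), so (z³)⁻¹ = (z³)¹⁰ = z⁸.
Check: (z³) · (z⁸) → (z³) · z⁸ = e, giving e as required.

Answer: z⁸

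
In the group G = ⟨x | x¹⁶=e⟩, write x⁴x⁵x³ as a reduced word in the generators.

Multiply left to right, reducing at each step:
  (x⁴) · x⁵ = x⁹
  (x⁹) · x³ = x¹²

Answer: x¹²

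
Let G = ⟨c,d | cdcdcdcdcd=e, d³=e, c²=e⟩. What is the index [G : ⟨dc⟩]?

First find ord(dc) by computing successive powers:
  (dc)¹ = dc, (dc)² = dcdc, (dc)³ = cd²cd², (dc)⁴ = cd², (dc)⁵ = e.
So |⟨dc⟩| = ord(dc) = 5. With |G| = 60, by Lagrange [G : ⟨dc⟩] = 60/5 = 12.

Answer: 12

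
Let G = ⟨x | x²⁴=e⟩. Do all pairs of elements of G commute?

G has a single generator, so G is cyclic and hence abelian.

Answer: Yes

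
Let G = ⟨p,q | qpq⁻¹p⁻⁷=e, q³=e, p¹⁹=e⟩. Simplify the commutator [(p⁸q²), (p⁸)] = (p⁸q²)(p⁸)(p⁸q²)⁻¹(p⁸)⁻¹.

[(p⁸q²), (p⁸)] = (p⁸q²)·(p⁸)·(p⁸q²)⁻¹·(p⁸)⁻¹.
  (p⁸q²) · (p⁸) = pq²
  (pq²) · (pq) = p¹²
  (p¹²) · (p¹¹) = p⁴

Answer: p⁴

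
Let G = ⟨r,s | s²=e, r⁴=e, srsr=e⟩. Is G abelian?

r·s = rs but s·r = r³s, so r·s ≠ s·r and G is not abelian.

Answer: No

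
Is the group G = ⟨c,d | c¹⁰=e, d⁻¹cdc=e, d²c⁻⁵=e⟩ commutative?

c·d = cd but d·c = c⁴d⁻¹, so c·d ≠ d·c and G is not abelian.

Answer: No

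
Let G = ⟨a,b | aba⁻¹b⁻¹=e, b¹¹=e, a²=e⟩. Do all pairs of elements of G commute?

Each pair of generators commutes: a·b = ab = b·a. Since the generators pairwise commute, every element of G commutes with every other, so G is abelian.

Answer: Yes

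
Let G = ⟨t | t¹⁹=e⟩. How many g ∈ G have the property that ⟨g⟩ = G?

G is cyclic of order 19. An element generates G iff its order is 19, and a cyclic group of order 19 has exactly φ(19) = 18 such elements.

Answer: 18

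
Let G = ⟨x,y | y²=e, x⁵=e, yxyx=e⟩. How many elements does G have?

Enumerate words in the generators, reducing via the relations: the distinct elements are
  {e, x, y, xy, x², x³, x⁴, x²y, x³y, x⁴y}.
No further products give new elements, so |G| = 10.

Answer: 10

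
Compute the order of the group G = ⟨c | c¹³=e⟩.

G is generated by a single element, so G is cyclic. The relator gives c¹³ = e and no smaller power is forced to be e, so the 13 powers {c, e, c², c³, c⁴, c⁵, c⁶, c⁷, c⁸, c⁹, c¹², c¹¹, c¹⁰} are distinct. Hence |G| = 13.

Answer: 13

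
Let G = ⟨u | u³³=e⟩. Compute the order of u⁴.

Compute successive powers until reaching e:
  (u⁴)¹ = u⁴, (u⁴)² = u⁸, (u⁴)³ = u¹², (u⁴)⁴ = u¹⁶, (u⁴)⁵ = u²⁰, (u⁴)⁶ = u²⁴, (u⁴)⁷ = u²⁸, (u⁴)⁸ = u³², (u⁴)⁹ = u³, (u⁴)¹⁰ = u⁷, (u⁴)¹¹ = u¹¹, (u⁴)¹² = u¹⁵, (u⁴)¹³ = u¹⁹, (u⁴)¹⁴ = u²³, (u⁴)¹⁵ = u²⁷, (u⁴)¹⁶ = u³¹, (u⁴)¹⁷ = u², (u⁴)¹⁸ = u⁶, (u⁴)¹⁹ = u¹⁰, (u⁴)²⁰ = u¹⁴, (u⁴)²¹ = u¹⁸, (u⁴)²² = u²², (u⁴)²³ = u²⁶, (u⁴)²⁴ = u³⁰, (u⁴)²⁵ = u, (u⁴)²⁶ = u⁵, (u⁴)²⁷ = u⁹, (u⁴)²⁸ = u¹³, (u⁴)²⁹ = u¹⁷, (u⁴)³⁰ = u²¹, (u⁴)³¹ = u²⁵, (u⁴)³² = u²⁹, (u⁴)³³ = e.
The smallest positive k with (u⁴)ᵏ = e is 33.

Answer: 33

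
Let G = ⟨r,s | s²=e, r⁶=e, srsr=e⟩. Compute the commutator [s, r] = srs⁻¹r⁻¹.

[s, r] = s·r·s⁻¹·r⁻¹.
  s · r = r⁵s
  (r⁵s) · s = r⁵
  (r⁵) · (r⁵) = r⁴

Answer: r⁴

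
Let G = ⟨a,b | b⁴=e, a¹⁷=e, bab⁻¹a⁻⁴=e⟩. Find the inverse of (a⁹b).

The order of (a⁹b) is 4 (smallest k with (a⁹b)ᵏ = e), so (a⁹b)⁻¹ = (a⁹b)³ = a²b³.
Check: (a⁹b) · (a²b³) → (a⁹b) · a² = b;   b · b³ = e, giving e as required.

Answer: a²b³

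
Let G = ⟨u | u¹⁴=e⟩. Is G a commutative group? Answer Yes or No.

G has a single generator, so G is cyclic and hence abelian.

Answer: Yes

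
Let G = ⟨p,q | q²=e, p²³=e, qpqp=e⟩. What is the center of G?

An element z ∈ Z(G) iff z commutes with every generator.
For example e is central: e·p = p = p·e; e·q = q = q·e.
Whereas p ∉ Z(G) since p·q = pq ≠ p²²q = q·p.
Checking each of the 46 elements this way gives Z(G) = {e}, of order 1.

Answer: {e}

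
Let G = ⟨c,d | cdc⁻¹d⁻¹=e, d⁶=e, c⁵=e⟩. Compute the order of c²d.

Compute successive powers until reaching e:
  (c²d)¹ = c²d, (c²d)² = c⁴d², (c²d)³ = cd³, (c²d)⁴ = c³d⁴, (c²d)⁵ = d⁵, (c²d)⁶ = c², (c²d)⁷ = c⁴d, (c²d)⁸ = cd², (c²d)⁹ = c³d³, (c²d)¹⁰ = d⁴, (c²d)¹¹ = c²d⁵, (c²d)¹² = c⁴, (c²d)¹³ = cd, (c²d)¹⁴ = c³d², (c²d)¹⁵ = d³, (c²d)¹⁶ = c²d⁴, (c²d)¹⁷ = c⁴d⁵, (c²d)¹⁸ = c, (c²d)¹⁹ = c³d, (c²d)²⁰ = d², (c²d)²¹ = c²d³, (c²d)²² = c⁴d⁴, (c²d)²³ = cd⁵, (c²d)²⁴ = c³, (c²d)²⁵ = d, (c²d)²⁶ = c²d², (c²d)²⁷ = c⁴d³, (c²d)²⁸ = cd⁴, (c²d)²⁹ = c³d⁵, (c²d)³⁰ = e.
The smallest positive k with (c²d)ᵏ = e is 30.

Answer: 30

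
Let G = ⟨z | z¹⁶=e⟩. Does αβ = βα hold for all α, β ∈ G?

G has a single generator, so G is cyclic and hence abelian.

Answer: Yes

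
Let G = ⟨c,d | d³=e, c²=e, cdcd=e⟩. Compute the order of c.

Compute successive powers until reaching e:
  c¹ = c, c² = e.
The smallest positive k with cᵏ = e is 2.

Answer: 2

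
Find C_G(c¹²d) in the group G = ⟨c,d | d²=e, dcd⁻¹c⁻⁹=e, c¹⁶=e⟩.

⟨c¹²d⟩ ⊆ C_G(c¹²d) since powers of c¹²d commute with c¹²d; so |C_G(c¹²d)| ≥ |⟨c¹²d⟩| = 4.
By orbit–stabilizer, |C_G(c¹²d)| = |G| / |conj. class of c¹²d| = 32 / 2 = 16.
The 16 elements commuting with c¹²d are {e, c², c⁴, c⁶, c⁸, c¹⁰, c¹², c¹⁴, d, c¹⁰d, c²d, c¹²d, c⁴d, c¹⁴d, c⁶d, c⁸d}.

Answer: {e, c², c⁴, c⁶, c⁸, c¹⁰, c¹², c¹⁴, d, c¹⁰d, c²d, c¹²d, c⁴d, c¹⁴d, c⁶d, c⁸d}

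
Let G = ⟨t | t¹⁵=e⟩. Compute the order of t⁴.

Compute successive powers until reaching e:
  (t⁴)¹ = t⁴, (t⁴)² = t⁸, (t⁴)³ = t¹², (t⁴)⁴ = t, (t⁴)⁵ = t⁵, (t⁴)⁶ = t⁹, (t⁴)⁷ = t¹³, (t⁴)⁸ = t², (t⁴)⁹ = t⁶, (t⁴)¹⁰ = t¹⁰, (t⁴)¹¹ = t¹⁴, (t⁴)¹² = t³, (t⁴)¹³ = t⁷, (t⁴)¹⁴ = t¹¹, (t⁴)¹⁵ = e.
The smallest positive k with (t⁴)ᵏ = e is 15.

Answer: 15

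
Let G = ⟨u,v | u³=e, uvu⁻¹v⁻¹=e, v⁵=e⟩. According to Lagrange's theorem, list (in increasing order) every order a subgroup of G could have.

|G| = 15 = 3 · 5. By Lagrange's theorem the order of any subgroup divides 15; the divisors of 15 are 1, 3, 5, 15.

Answer: 1, 3, 5, 15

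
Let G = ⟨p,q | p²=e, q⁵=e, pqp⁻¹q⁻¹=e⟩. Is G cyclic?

|G| = 10. The element pq has order 10 (its powers give 10 distinct elements), so ⟨pq⟩ = G and G is cyclic.

Answer: Yes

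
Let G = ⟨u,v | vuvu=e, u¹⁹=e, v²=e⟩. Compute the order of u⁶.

Compute successive powers until reaching e:
  (u⁶)¹ = u⁶, (u⁶)² = u¹², (u⁶)³ = u¹⁸, (u⁶)⁴ = u⁵, (u⁶)⁵ = u¹¹, (u⁶)⁶ = u¹⁷, (u⁶)⁷ = u⁴, (u⁶)⁸ = u¹⁰, (u⁶)⁹ = u¹⁶, (u⁶)¹⁰ = u³, (u⁶)¹¹ = u⁹, (u⁶)¹² = u¹⁵, (u⁶)¹³ = u², (u⁶)¹⁴ = u⁸, (u⁶)¹⁵ = u¹⁴, (u⁶)¹⁶ = u, (u⁶)¹⁷ = u⁷, (u⁶)¹⁸ = u¹³, (u⁶)¹⁹ = e.
The smallest positive k with (u⁶)ᵏ = e is 19.

Answer: 19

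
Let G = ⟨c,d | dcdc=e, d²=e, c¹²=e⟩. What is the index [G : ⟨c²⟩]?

First find ord(c²) by computing successive powers:
  (c²)¹ = c², (c²)² = c⁴, (c²)³ = c⁶, (c²)⁴ = c⁸, (c²)⁵ = c¹⁰, (c²)⁶ = e.
So |⟨c²⟩| = ord(c²) = 6. With |G| = 24, by Lagrange [G : ⟨c²⟩] = 24/6 = 4.

Answer: 4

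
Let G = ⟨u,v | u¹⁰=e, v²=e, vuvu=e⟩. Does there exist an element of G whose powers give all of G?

Every cyclic group is abelian. But u·v = uv while v·u = u⁹v, so u·v ≠ v·u and G is not abelian. Hence G is not cyclic.

Answer: No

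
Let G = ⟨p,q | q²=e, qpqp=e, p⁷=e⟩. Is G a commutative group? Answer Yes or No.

p·q = pq but q·p = p⁶q, so p·q ≠ q·p and G is not abelian.

Answer: No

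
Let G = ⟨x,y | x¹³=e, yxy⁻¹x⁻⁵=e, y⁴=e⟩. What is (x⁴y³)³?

Compute successive powers of (x⁴y³), reducing at each step:
  (x⁴y³)²: (x⁴y³) · x⁴ = x¹⁰y³;   (x¹⁰y³) · y³ = x¹⁰y²
  (x⁴y³)³: (x¹⁰y²) · x⁴ = x⁶y²;   (x⁶y²) · y³ = x⁶y

Answer: x⁶y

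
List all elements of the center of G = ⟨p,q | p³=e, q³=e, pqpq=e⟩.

An element z ∈ Z(G) iff z commutes with every generator.
For example e is central: e·p = p = p·e; e·q = q = q·e.
Whereas p ∉ Z(G) since p·q = pq ≠ p²q² = q·p.
Checking each of the 12 elements this way gives Z(G) = {e}, of order 1.

Answer: {e}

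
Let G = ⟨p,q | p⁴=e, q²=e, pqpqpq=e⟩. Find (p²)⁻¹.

The order of (p²) is 2 (smallest k with (p²)ᵏ = e), so (p²)⁻¹ = (p²)¹ = p².
Check: (p²) · (p²) → (p²) · p² = e, giving e as required.

Answer: p²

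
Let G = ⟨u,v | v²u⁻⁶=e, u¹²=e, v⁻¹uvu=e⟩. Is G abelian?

u·v = uv but v·u = u⁵v⁻¹, so u·v ≠ v·u and G is not abelian.

Answer: No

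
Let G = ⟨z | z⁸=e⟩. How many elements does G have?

G is generated by a single element, so G is cyclic. The relator gives z⁸ = e and no smaller power is forced to be e, so the 8 powers {e, z, z², z³, z⁴, z⁵, z⁶, z⁷} are distinct. Hence |G| = 8.

Answer: 8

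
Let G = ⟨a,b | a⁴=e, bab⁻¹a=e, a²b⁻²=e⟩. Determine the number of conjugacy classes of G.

The conjugacy classes (representative and size) are:
  [e] (size 1), [a³] (size 2), [a²] (size 1), [b⁻¹] (size 2), [ab] (size 2).
Class equation: 1 + 2 + 1 + 2 + 2 = 8 = |G|. So G has 5 conjugacy classes.

Answer: 5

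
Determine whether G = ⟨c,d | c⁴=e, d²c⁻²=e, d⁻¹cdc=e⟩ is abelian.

c·d = cd but d·c = cd⁻¹, so c·d ≠ d·c and G is not abelian.

Answer: No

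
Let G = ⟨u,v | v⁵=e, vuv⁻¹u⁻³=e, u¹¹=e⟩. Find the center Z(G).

An element z ∈ Z(G) iff z commutes with every generator.
For example e is central: e·u = u = u·e; e·v = v = v·e.
Whereas u ∉ Z(G) since u·v = uv ≠ u³v = v·u.
Checking each of the 55 elements this way gives Z(G) = {e}, of order 1.

Answer: {e}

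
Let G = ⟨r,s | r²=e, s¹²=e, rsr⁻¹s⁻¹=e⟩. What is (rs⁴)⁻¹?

The order of (rs⁴) is 6 (smallest k with (rs⁴)ᵏ = e), so (rs⁴)⁻¹ = (rs⁴)⁵ = rs⁸.
Check: (rs⁴) · (rs⁸) → (rs⁴) · r = s⁴;   (s⁴) · s⁸ = e, giving e as required.

Answer: rs⁸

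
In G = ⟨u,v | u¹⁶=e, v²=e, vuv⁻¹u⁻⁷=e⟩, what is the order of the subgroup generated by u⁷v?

|⟨u⁷v⟩| equals the order of u⁷v. Compute successive powers until reaching e:
  (u⁷v)¹ = u⁷v, (u⁷v)² = u⁸, (u⁷v)³ = u¹⁵v, (u⁷v)⁴ = e.
The smallest positive k with (u⁷v)ᵏ = e is 4, so |⟨u⁷v⟩| = 4.

Answer: 4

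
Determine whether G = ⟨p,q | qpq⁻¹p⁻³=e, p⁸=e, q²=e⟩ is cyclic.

Every cyclic group is abelian. But p·q = pq while q·p = p³q, so p·q ≠ q·p and G is not abelian. Hence G is not cyclic.

Answer: No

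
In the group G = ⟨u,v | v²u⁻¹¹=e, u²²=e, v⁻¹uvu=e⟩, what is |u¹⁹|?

Compute successive powers until reaching e:
  (u¹⁹)¹ = u¹⁹, (u¹⁹)² = u¹⁶, (u¹⁹)³ = u¹³, (u¹⁹)⁴ = u¹⁰, (u¹⁹)⁵ = u⁷, (u¹⁹)⁶ = u⁴, (u¹⁹)⁷ = u, (u¹⁹)⁸ = u²⁰, (u¹⁹)⁹ = u¹⁷, (u¹⁹)¹⁰ = u¹⁴, (u¹⁹)¹¹ = u¹¹, (u¹⁹)¹² = u⁸, (u¹⁹)¹³ = u⁵, (u¹⁹)¹⁴ = u², (u¹⁹)¹⁵ = u²¹, (u¹⁹)¹⁶ = u¹⁸, (u¹⁹)¹⁷ = u¹⁵, (u¹⁹)¹⁸ = u¹², (u¹⁹)¹⁹ = u⁹, (u¹⁹)²⁰ = u⁶, (u¹⁹)²¹ = u³, (u¹⁹)²² = e.
The smallest positive k with (u¹⁹)ᵏ = e is 22.

Answer: 22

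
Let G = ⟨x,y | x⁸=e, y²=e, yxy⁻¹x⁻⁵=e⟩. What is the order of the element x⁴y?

Compute successive powers until reaching e:
  (x⁴y)¹ = x⁴y, (x⁴y)² = e.
The smallest positive k with (x⁴y)ᵏ = e is 2.

Answer: 2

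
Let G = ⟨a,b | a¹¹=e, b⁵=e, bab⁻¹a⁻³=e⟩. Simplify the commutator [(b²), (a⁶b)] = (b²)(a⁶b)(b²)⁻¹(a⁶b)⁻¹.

[(b²), (a⁶b)] = (b²)·(a⁶b)·(b²)⁻¹·(a⁶b)⁻¹.
  (b²) · (a⁶b) = a¹⁰b³
  (a¹⁰b³) · (b³) = a¹⁰b
  (a¹⁰b) · (a⁹b⁴) = a⁴

Answer: a⁴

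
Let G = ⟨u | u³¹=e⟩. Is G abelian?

G has a single generator, so G is cyclic and hence abelian.

Answer: Yes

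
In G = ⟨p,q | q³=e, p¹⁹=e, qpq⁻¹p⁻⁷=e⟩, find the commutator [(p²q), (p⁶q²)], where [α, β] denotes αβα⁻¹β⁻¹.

[(p²q), (p⁶q²)] = (p²q)·(p⁶q²)·(p²q)⁻¹·(p⁶q²)⁻¹.
  (p²q) · (p⁶q²) = p⁶
  (p⁶) · (p¹⁶q²) = p³q²
  (p³q²) · (p¹⁵q) = p¹⁶

Answer: p¹⁶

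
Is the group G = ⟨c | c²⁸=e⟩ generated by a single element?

|G| = 28. The element c has order 28 (its powers give 28 distinct elements), so ⟨c⟩ = G and G is cyclic.

Answer: Yes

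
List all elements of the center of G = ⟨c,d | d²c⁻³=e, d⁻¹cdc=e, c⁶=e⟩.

An element z ∈ Z(G) iff z commutes with every generator.
For example c³ is central: (c³)·c = c⁴ = c·(c³); (c³)·d = d⁻¹ = d·(c³).
Whereas c ∉ Z(G) since c·d = cd ≠ c²d⁻¹ = d·c.
Checking each of the 12 elements this way gives Z(G) = {e, c³}, of order 2.

Answer: {e, c³}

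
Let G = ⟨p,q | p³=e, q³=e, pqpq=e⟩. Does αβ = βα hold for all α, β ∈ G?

p·q = pq but q·p = p²q², so p·q ≠ q·p and G is not abelian.

Answer: No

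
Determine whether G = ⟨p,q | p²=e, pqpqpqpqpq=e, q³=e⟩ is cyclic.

Every cyclic group is abelian. But p·q = pq while q·p = qp, so p·q ≠ q·p and G is not abelian. Hence G is not cyclic.

Answer: No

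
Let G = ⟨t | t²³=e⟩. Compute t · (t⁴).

Compute t · (t⁴) by multiplying left to right and reducing via the relations at each step:
  t · t⁴ = t⁵

Answer: t⁵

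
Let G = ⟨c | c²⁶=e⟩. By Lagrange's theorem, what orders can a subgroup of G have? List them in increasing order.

|G| = 26 = 2 · 13. By Lagrange's theorem the order of any subgroup divides 26; the divisors of 26 are 1, 2, 13, 26.

Answer: 1, 2, 13, 26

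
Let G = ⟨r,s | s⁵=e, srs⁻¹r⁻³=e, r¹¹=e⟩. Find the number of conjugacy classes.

The conjugacy classes (representative and size) are:
  [e] (size 1), [r³] (size 5), [r⁶] (size 5), [r⁷s] (size 11), [r⁹s²] (size 11), [r⁷s³] (size 11), [r⁷s⁴] (size 11).
Class equation: 1 + 5 + 5 + 11 + 11 + 11 + 11 = 55 = |G|. So G has 7 conjugacy classes.

Answer: 7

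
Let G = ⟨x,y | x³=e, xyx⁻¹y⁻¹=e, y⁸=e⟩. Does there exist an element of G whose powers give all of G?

|G| = 24. The element xy has order 24 (its powers give 24 distinct elements), so ⟨xy⟩ = G and G is cyclic.

Answer: Yes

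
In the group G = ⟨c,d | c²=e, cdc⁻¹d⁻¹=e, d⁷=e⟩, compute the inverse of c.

The order of c is 2 (smallest k with cᵏ = e), so c⁻¹ = c¹ = c.
Check: c · c → c · c = e, giving e as required.

Answer: c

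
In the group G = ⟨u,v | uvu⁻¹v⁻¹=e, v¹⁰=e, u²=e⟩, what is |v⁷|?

Compute successive powers until reaching e:
  (v⁷)¹ = v⁷, (v⁷)² = v⁴, (v⁷)³ = v, (v⁷)⁴ = v⁸, (v⁷)⁵ = v⁵, (v⁷)⁶ = v², (v⁷)⁷ = v⁹, (v⁷)⁸ = v⁶, (v⁷)⁹ = v³, (v⁷)¹⁰ = e.
The smallest positive k with (v⁷)ᵏ = e is 10.

Answer: 10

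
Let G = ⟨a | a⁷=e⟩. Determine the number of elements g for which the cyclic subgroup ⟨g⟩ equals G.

G is cyclic of order 7. An element generates G iff its order is 7, and a cyclic group of order 7 has exactly φ(7) = 6 such elements.

Answer: 6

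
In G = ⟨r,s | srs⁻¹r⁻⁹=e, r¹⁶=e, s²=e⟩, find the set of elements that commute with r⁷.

⟨r⁷⟩ ⊆ C_G(r⁷) since powers of r⁷ commute with r⁷; so |C_G(r⁷)| ≥ |⟨r⁷⟩| = 16.
By orbit–stabilizer, |C_G(r⁷)| = |G| / |conj. class of r⁷| = 32 / 2 = 16.
The 16 elements commuting with r⁷ are {e, r, r², r³, r⁴, r⁵, r⁶, r⁷, r⁸, r⁹, r¹⁰, r¹¹, r¹², r¹³, r¹⁴, r¹⁵}.

Answer: {e, r, r², r³, r⁴, r⁵, r⁶, r⁷, r⁸, r⁹, r¹⁰, r¹¹, r¹², r¹³, r¹⁴, r¹⁵}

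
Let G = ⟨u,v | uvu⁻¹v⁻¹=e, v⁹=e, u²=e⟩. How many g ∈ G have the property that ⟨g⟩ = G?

G is cyclic of order 18. An element generates G iff its order is 18, and a cyclic group of order 18 has exactly φ(18) = 6 such elements.

Answer: 6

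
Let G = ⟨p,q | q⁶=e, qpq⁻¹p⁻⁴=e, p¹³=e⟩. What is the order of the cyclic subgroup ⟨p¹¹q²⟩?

|⟨p¹¹q²⟩| equals the order of p¹¹q². Compute successive powers until reaching e:
  (p¹¹q²)¹ = p¹¹q², (p¹¹q²)² = p⁵q⁴, (p¹¹q²)³ = e.
The smallest positive k with (p¹¹q²)ᵏ = e is 3, so |⟨p¹¹q²⟩| = 3.

Answer: 3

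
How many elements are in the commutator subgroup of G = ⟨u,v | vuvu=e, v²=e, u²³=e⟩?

G' = [G, G] is generated by all commutators. The generator-pair commutators are: [u, v] = u².
The subgroup they normally generate is {e, u, u², u³, u⁴, u⁵, u⁶, u⁷, u⁸, u⁹, u¹⁰, u¹¹, u¹², u¹³, u¹⁴, u¹⁵, u¹⁶, u¹⁷, u¹⁸, u¹⁹, u²⁰, u²¹, u²²}, of order 23.
Check: |G/G'| = 46/23 = 2 is the order of the abelianisation.

Answer: 23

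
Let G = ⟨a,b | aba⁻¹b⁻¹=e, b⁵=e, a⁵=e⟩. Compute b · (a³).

Compute b · (a³) by multiplying left to right and reducing via the relations at each step:
  b · a³ = a³b

Answer: a³b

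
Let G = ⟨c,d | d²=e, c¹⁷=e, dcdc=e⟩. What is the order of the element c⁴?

Compute successive powers until reaching e:
  (c⁴)¹ = c⁴, (c⁴)² = c⁸, (c⁴)³ = c¹², (c⁴)⁴ = c¹⁶, (c⁴)⁵ = c³, (c⁴)⁶ = c⁷, (c⁴)⁷ = c¹¹, (c⁴)⁸ = c¹⁵, (c⁴)⁹ = c², (c⁴)¹⁰ = c⁶, (c⁴)¹¹ = c¹⁰, (c⁴)¹² = c¹⁴, (c⁴)¹³ = c, (c⁴)¹⁴ = c⁵, (c⁴)¹⁵ = c⁹, (c⁴)¹⁶ = c¹³, (c⁴)¹⁷ = e.
The smallest positive k with (c⁴)ᵏ = e is 17.

Answer: 17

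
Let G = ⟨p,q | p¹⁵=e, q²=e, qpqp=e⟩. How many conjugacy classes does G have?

The conjugacy classes (representative and size) are:
  [e] (size 1), [p¹⁴] (size 2), [p²] (size 2), [p³] (size 2), [p⁴] (size 2), [p¹⁰] (size 2), [p⁹] (size 2), [p⁷] (size 2), [p¹³q] (size 15).
Class equation: 1 + 2 + 2 + 2 + 2 + 2 + 2 + 2 + 15 = 30 = |G|. So G has 9 conjugacy classes.

Answer: 9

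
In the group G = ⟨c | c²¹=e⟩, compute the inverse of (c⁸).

The order of (c⁸) is 21 (smallest k with (c⁸)ᵏ = e), so (c⁸)⁻¹ = (c⁸)²⁰ = c¹³.
Check: (c⁸) · (c¹³) → (c⁸) · c¹³ = e, giving e as required.

Answer: c¹³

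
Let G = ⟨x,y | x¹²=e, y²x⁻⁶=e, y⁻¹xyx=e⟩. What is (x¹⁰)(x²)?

Compute (x¹⁰) · (x²) by multiplying left to right and reducing via the relations at each step:
  (x¹⁰) · x² = e

Answer: e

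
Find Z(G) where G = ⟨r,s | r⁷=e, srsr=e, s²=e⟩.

An element z ∈ Z(G) iff z commutes with every generator.
For example e is central: e·r = r = r·e; e·s = s = s·e.
Whereas r ∉ Z(G) since r·s = rs ≠ r⁶s = s·r.
Checking each of the 14 elements this way gives Z(G) = {e}, of order 1.

Answer: {e}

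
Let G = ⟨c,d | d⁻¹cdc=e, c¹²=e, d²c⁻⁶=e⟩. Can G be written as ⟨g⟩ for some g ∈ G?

Every cyclic group is abelian. But c·d = cd while d·c = c⁵d⁻¹, so c·d ≠ d·c and G is not abelian. Hence G is not cyclic.

Answer: No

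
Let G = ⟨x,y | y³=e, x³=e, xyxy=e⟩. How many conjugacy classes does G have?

The conjugacy classes (representative and size) are:
  [e] (size 1), [yx²] (size 4), [y²x] (size 4), [x²y²] (size 3).
Class equation: 1 + 4 + 4 + 3 = 12 = |G|. So G has 4 conjugacy classes.

Answer: 4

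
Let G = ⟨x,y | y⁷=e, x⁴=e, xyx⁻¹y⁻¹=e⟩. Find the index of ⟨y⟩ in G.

First find ord(y) by computing successive powers:
  y¹ = y, y² = y², y³ = y³, y⁴ = y⁴, y⁵ = y⁵, y⁶ = y⁶, y⁷ = e.
So |⟨y⟩| = ord(y) = 7. With |G| = 28, by Lagrange [G : ⟨y⟩] = 28/7 = 4.

Answer: 4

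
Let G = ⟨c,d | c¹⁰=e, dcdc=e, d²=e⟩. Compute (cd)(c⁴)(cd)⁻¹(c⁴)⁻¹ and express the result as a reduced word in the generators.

[(cd), (c⁴)] = (cd)·(c⁴)·(cd)⁻¹·(c⁴)⁻¹.
  (cd) · (c⁴) = c⁷d
  (c⁷d) · (cd) = c⁶
  (c⁶) · (c⁶) = c²

Answer: c²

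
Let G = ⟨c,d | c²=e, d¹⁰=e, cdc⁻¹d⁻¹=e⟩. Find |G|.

Enumerate words in the generators, reducing via the relations: the distinct elements are
  {c, d, e, cd, d², d³, d⁴, d⁵, d⁶, d⁷, d⁸, d⁹, cd², cd³, cd⁴, cd⁵, cd⁶, cd⁷, cd⁸, cd⁹}.
No further products give new elements, so |G| = 20.

Answer: 20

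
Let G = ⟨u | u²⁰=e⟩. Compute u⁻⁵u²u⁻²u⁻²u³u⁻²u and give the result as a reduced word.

Multiply left to right, reducing at each step:
  (u¹⁵) · u² = u¹⁷
  (u¹⁷) · u⁻² = u¹⁵
  (u¹⁵) · u⁻² = u¹³
  (u¹³) · u³ = u¹⁶
  (u¹⁶) · u⁻² = u¹⁴
  (u¹⁴) · u = u¹⁵

Answer: u¹⁵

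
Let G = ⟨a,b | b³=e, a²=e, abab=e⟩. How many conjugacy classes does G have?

The conjugacy classes (representative and size) are:
  [e] (size 1), [ab²] (size 3), [b²] (size 2).
Class equation: 1 + 3 + 2 = 6 = |G|. So G has 3 conjugacy classes.

Answer: 3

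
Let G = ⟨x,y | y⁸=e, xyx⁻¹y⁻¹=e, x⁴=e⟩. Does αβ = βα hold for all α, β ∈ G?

Each pair of generators commutes: x·y = xy = y·x. Since the generators pairwise commute, every element of G commutes with every other, so G is abelian.

Answer: Yes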